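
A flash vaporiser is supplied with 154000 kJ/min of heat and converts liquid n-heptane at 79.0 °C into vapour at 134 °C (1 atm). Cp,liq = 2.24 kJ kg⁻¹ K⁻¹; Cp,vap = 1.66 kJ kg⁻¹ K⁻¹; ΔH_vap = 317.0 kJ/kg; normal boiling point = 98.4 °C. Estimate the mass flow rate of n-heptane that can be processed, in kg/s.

Δh = 2.24×(98.4−79.0) + 317.0 + 1.66×(134−98.4) = 419.55 kJ/kg
Q = 154000 kJ/min = 2566.7 kJ/s = 2566.7 kJ/s
ṁ = Q/Δh = 2566.7 / 419.55 = 6.1176 kg/s

ṁ = 6.12 kg/s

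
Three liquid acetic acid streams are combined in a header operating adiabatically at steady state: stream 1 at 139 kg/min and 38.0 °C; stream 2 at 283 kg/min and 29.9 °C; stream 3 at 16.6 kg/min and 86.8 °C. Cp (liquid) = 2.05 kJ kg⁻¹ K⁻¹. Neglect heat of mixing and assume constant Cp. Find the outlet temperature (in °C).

T_out = 34.6 °C

No heat crosses the boundary, so H_out = H_in.
Σ ṁᵢCp,ᵢTᵢ = 139×2.05×38.0 + 283×2.05×29.9 + 16.6×2.05×86.8 = 31128
Σ ṁᵢCp,ᵢ = 139×2.05 + 283×2.05 + 16.6×2.05 = 899.13
T_out = 31128 / 899.13 = 34.621 °C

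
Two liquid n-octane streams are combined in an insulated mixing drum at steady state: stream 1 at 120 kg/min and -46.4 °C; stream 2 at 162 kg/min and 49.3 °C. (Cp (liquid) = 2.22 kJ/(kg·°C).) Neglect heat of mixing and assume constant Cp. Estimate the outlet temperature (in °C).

T_out = 8.58 °C

Energy balance with Q = 0: Σ ṁᵢCp,ᵢ(T_out − Tᵢ) = 0
T_out = Σ ṁᵢCp,ᵢTᵢ / Σ ṁᵢCp,ᵢ
      = 5369.3 / 626.04 = 8.5766 °C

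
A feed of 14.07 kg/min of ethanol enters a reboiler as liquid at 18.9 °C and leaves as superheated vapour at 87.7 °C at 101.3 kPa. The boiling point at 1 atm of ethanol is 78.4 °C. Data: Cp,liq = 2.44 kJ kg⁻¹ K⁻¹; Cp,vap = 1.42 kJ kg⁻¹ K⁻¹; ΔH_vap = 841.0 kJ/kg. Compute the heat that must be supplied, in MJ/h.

Q = 844 MJ/h

liquid 18.9→78.4 °C: 145.18 kJ/kg
vaporisation at 78.4 °C: 841 kJ/kg
vapour 78.4→87.7 °C: 13.206 kJ/kg
Δh = 145.18 + 841 + 13.206 = 999.39 kJ/kg
Q = ṁ·Δh = 14.07 kg/min × 999.39 kJ/kg = 14061 kJ/min
|Q| = 234.36 kW = 843.68 MJ/h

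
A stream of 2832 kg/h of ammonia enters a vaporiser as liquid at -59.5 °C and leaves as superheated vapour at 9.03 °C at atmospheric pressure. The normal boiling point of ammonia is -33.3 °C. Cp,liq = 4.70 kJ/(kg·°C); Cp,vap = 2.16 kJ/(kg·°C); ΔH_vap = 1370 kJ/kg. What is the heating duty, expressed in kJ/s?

liquid -59.5→-33.3 °C: 123.14 kJ/kg
vaporisation at -33.3 °C: 1370 kJ/kg
vapour -33.3→9.03 °C: 91.433 kJ/kg
Δh = 123.14 + 1370 + 91.433 = 1584.6 kJ/kg
Q = ṁ·Δh = 2832 kg/h × 1584.6 kJ/kg = 4.4875e+06 kJ/h
|Q| = 1246.5 kW

Q = 1250 kJ/s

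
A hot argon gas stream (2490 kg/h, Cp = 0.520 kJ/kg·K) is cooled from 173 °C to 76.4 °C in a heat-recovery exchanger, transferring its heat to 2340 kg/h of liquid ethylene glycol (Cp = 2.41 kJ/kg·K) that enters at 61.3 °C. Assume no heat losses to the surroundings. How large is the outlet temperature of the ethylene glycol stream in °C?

Heat released by hot stream: Q = 2490 × 0.520 × (173 − 76.4) = 125080 kJ/h
Energy balance on cold side (adiabatic exchanger): Q = ṁ_c·Cp_c·(T_c,out − T_c,in)
T_c,out = 61.3 + 125080/(2340 × 2.41) = 83.479 °C

T_c,out = 83.5 °C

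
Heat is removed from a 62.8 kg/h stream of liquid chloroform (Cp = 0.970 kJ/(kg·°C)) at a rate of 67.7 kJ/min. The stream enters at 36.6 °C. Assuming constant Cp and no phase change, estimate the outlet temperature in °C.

Q = 67.7 kJ/min = 4062 kJ/h
ΔT = Q/(ṁ·Cp) = 4062/(62.8×0.970) = 66.682 K
T_out = 36.6 − 66.682 = -30.082 °C

T_out = -30.1 °C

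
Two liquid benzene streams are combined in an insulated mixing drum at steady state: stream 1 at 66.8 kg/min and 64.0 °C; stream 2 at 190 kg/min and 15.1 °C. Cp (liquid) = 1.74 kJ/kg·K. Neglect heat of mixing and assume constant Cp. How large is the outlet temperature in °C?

T_out = 27.8 °C

No heat crosses the boundary, so H_out = H_in.
Σ ṁᵢCp,ᵢTᵢ = 66.8×1.74×64.0 + 190×1.74×15.1 = 12431
Σ ṁᵢCp,ᵢ = 66.8×1.74 + 190×1.74 = 446.83
T_out = 12431 / 446.83 = 27.82 °C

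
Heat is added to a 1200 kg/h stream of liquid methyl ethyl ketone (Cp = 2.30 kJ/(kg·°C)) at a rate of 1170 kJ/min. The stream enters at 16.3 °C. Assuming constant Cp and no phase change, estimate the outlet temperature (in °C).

Q = 1170 kJ/min = 70200 kJ/h
ΔT = Q/(ṁ·Cp) = 70200/(1200×2.30) = 25.435 K
T_out = 16.3 + 25.435 = 41.735 °C

T_out = 41.7 °C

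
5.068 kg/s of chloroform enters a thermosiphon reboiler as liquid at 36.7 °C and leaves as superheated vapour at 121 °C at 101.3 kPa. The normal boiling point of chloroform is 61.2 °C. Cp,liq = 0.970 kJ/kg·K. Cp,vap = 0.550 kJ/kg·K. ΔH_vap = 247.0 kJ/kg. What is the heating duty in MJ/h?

liquid 36.7→61.2 °C: 23.765 kJ/kg
vaporisation at 61.2 °C: 247 kJ/kg
vapour 61.2→121 °C: 32.89 kJ/kg
Δh = 23.765 + 247 + 32.89 = 303.65 kJ/kg
Q = ṁ·Δh = 5.068 kg/s × 303.65 kJ/kg = 1538.9 kJ/s
|Q| = 1538.9 kW = 5540.1 MJ/h

Q = 5540 MJ/h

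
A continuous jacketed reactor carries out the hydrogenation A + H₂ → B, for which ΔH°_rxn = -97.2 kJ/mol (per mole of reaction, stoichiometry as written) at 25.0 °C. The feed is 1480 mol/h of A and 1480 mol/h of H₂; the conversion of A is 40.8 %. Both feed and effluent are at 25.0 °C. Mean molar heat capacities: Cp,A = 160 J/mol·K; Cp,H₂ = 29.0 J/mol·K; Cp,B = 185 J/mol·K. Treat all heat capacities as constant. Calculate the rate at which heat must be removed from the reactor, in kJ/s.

Extent of reaction ξ = 0.408 × 1480 = 603.84 mol/h
Reaction term: ξ·ΔH°_rxn = 603.84 × -97.2 = -58693 kJ/h
Q = ΔH = -58693 kJ/h = -16.304 kW
Heat removed = 16.304 kJ/s

Q_out = 16.3 kJ/s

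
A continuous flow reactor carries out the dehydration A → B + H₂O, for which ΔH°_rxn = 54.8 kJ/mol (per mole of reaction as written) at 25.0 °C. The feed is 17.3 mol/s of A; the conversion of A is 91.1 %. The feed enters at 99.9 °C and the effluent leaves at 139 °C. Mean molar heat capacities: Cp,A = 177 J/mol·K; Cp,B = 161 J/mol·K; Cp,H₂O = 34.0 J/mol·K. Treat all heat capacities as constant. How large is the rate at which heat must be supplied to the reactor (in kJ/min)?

Q_in = 60900 kJ/min

Extent of reaction ξ = 0.911 × 17.3 = 15.76 mol/s
Reaction term: ξ·ΔH°_rxn = 15.76 × 54.8 = 863.66 kJ/s
Sensible, feed 99.9→25 °C: -229.35 kJ/s
Outlet flows (mol/s): A 1.5397, B 15.76, H₂O 15.76
Sensible, products 25→139 °C: 381.42 kJ/s
Q = ΔH = 1015.7 kJ/s = 1015.7 kW
Heat supplied = 60944 kJ/min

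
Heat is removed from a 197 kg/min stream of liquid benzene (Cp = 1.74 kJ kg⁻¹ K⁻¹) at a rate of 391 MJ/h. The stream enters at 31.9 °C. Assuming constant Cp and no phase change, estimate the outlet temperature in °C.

Q = 391 MJ/h = 6516.7 kJ/min
ΔT = Q/(ṁ·Cp) = 6516.7/(197×1.74) = 19.011 K
T_out = 31.9 − 19.011 = 12.889 °C

T_out = 12.9 °C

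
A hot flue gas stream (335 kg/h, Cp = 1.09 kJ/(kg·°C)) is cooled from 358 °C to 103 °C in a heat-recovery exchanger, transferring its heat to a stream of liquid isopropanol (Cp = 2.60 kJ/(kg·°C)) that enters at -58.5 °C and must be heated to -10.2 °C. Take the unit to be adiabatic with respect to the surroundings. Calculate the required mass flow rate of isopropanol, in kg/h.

Heat released by hot stream: Q = 335 × 1.09 × (358 − 103) = 93113 kJ/h
Energy balance on cold side (adiabatic exchanger): Q = ṁ_c·Cp_c·(T_c,out − T_c,in)
ṁ_c = 93113 / [2.60 × (-10.2 − -58.5)] = 741.47 kg/h

ṁ_c = 741 kg/h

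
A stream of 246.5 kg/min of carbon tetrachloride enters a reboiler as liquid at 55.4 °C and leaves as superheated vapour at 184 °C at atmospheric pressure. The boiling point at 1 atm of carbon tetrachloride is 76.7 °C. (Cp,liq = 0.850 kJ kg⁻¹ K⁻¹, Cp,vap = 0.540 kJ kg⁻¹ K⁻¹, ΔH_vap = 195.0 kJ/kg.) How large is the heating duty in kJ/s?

Q = 1110 kJ/s

liquid 55.4→76.7 °C: 18.105 kJ/kg
vaporisation at 76.7 °C: 195 kJ/kg
vapour 76.7→184 °C: 57.942 kJ/kg
Δh = 18.105 + 195 + 57.942 = 271.05 kJ/kg
Q = ṁ·Δh = 246.5 kg/min × 271.05 kJ/kg = 66813 kJ/min
|Q| = 1113.6 kW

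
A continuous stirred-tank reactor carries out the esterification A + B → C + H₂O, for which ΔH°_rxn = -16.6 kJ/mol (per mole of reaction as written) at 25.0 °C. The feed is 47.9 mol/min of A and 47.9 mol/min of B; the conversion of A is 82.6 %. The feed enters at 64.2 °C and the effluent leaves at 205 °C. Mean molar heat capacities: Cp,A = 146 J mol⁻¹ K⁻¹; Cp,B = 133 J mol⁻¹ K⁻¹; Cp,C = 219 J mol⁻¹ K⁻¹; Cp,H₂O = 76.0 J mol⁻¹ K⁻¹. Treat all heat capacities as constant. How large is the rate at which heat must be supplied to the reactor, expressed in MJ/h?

Extent of reaction ξ = 0.826 × 47.9 = 39.565 mol/min
Reaction term: ξ·ΔH°_rxn = 39.565 × -16.6 = -656.79 kJ/min
Sensible, feed 64.2→25 °C: -523.87 kJ/min
Outlet flows (mol/min): A 8.3346, B 8.3346, C 39.565, H₂O 39.565
Sensible, products 25→205 °C: 2519.5 kJ/min
Q = ΔH = 1338.8 kJ/min = 22.314 kW
Heat supplied = 80.33 MJ/h

Q_in = 80.3 MJ/h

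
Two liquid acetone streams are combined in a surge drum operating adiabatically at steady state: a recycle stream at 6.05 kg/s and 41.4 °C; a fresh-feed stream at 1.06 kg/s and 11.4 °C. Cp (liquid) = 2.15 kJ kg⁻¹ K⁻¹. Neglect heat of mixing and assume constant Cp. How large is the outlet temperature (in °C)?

T_out = 36.9 °C

No heat crosses the boundary, so H_out = H_in.
Σ ṁᵢCp,ᵢTᵢ = 6.05×2.15×41.4 + 1.06×2.15×11.4 = 564.49
Σ ṁᵢCp,ᵢ = 6.05×2.15 + 1.06×2.15 = 15.286
T_out = 564.49 / 15.286 = 36.927 °C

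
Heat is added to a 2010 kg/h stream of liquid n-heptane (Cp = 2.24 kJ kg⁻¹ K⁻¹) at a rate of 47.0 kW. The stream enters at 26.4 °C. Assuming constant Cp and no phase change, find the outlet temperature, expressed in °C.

T_out = 64.0 °C

Q = 47.0 kW = 169200 kJ/h
ΔT = Q/(ṁ·Cp) = 169200/(2010×2.24) = 37.58 K
T_out = 26.4 + 37.58 = 63.98 °C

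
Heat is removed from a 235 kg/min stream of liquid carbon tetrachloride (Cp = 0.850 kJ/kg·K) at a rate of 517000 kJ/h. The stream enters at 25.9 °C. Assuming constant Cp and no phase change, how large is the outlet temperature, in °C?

T_out = -17.2 °C

Q = 517000 kJ/h = 8616.7 kJ/min
ΔT = Q/(ṁ·Cp) = 8616.7/(235×0.850) = 43.137 K
T_out = 25.9 − 43.137 = -17.237 °C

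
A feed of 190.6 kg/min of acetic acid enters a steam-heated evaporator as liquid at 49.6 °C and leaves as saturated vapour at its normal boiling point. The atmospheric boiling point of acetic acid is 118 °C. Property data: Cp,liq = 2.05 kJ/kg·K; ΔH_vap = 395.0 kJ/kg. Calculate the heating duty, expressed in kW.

Q = 1700 kW

liquid 49.6→118 °C: 140.22 kJ/kg
vaporisation at 118 °C: 395 kJ/kg
Δh = 140.22 + 395 = 535.22 kJ/kg
Q = ṁ·Δh = 190.6 kg/min × 535.22 kJ/kg = 102010 kJ/min
|Q| = 1700.2 kW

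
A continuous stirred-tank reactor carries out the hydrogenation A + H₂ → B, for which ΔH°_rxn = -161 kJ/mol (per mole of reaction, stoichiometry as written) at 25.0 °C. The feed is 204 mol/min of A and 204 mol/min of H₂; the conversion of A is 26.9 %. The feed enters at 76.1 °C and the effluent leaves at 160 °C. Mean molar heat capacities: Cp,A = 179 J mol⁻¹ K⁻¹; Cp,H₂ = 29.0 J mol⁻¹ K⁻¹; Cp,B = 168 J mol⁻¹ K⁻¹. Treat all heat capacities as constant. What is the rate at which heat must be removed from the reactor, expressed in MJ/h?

Q_out = 334 MJ/h

Extent of reaction ξ = 0.269 × 204 = 54.876 mol/min
Reaction term: ξ·ΔH°_rxn = 54.876 × -161 = -8835 kJ/min
Sensible, feed 76.1→25 °C: -2168.3 kJ/min
Outlet flows (mol/min): A 149.12, H₂ 149.12, B 54.876
Sensible, products 25→160 °C: 5432 kJ/min
Q = ΔH = -5571.3 kJ/min = -92.855 kW
Heat removed = 334.28 MJ/h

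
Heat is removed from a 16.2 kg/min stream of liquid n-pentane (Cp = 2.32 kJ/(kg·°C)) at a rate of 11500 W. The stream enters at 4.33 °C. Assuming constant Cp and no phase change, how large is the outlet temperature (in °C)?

T_out = -14.0 °C

Q = 11500 W = 690 kJ/min
ΔT = Q/(ṁ·Cp) = 690/(16.2×2.32) = 18.359 K
T_out = 4.33 − 18.359 = -14.029 °C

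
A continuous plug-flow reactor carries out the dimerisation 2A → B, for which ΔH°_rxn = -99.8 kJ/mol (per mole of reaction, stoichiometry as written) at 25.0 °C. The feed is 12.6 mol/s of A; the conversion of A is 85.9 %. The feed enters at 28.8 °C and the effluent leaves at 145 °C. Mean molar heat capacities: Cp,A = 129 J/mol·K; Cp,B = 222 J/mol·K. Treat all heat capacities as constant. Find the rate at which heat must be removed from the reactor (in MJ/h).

Q_out = 1350 MJ/h

Extent of reaction ξ = 0.859 × 12.6 / 2 = 5.4117 mol/s
Reaction term: ξ·ΔH°_rxn = 5.4117 × -99.8 = -540.09 kJ/s
Sensible, feed 28.8→25 °C: -6.1765 kJ/s
Outlet flows (mol/s): A 1.7766, B 5.4117
Sensible, products 25→145 °C: 171.67 kJ/s
Q = ΔH = -374.59 kJ/s = -374.59 kW
Heat removed = 1348.5 MJ/h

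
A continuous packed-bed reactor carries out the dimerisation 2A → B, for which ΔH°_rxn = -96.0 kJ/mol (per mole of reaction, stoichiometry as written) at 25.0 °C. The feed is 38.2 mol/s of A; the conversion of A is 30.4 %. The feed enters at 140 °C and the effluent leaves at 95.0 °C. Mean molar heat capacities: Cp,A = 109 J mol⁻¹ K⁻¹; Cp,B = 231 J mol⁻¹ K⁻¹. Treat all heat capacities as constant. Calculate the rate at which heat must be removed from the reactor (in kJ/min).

Extent of reaction ξ = 0.304 × 38.2 / 2 = 5.8064 mol/s
Reaction term: ξ·ΔH°_rxn = 5.8064 × -96.0 = -557.41 kJ/s
Sensible, feed 140→25 °C: -478.84 kJ/s
Outlet flows (mol/s): A 26.587, B 5.8064
Sensible, products 25→95.0 °C: 296.75 kJ/s
Q = ΔH = -739.5 kJ/s = -739.5 kW
Heat removed = 44370 kJ/min

Q_out = 44400 kJ/min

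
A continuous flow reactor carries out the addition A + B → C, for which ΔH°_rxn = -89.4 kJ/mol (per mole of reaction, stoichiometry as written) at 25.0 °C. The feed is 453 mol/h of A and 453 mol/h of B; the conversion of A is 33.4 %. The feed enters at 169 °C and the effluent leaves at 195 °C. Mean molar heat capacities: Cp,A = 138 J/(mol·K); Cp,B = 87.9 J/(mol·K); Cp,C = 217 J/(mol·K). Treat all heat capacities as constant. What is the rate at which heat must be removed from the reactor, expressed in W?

Extent of reaction ξ = 0.334 × 453 = 151.3 mol/h
Reaction term: ξ·ΔH°_rxn = 151.3 × -89.4 = -13526 kJ/h
Sensible, feed 169→25 °C: -14736 kJ/h
Outlet flows (mol/h): A 301.7, B 301.7, C 151.3
Sensible, products 25→195 °C: 17168 kJ/h
Q = ΔH = -11095 kJ/h = -3.0819 kW
Heat removed = 3081.9 W

Q_out = 3080 W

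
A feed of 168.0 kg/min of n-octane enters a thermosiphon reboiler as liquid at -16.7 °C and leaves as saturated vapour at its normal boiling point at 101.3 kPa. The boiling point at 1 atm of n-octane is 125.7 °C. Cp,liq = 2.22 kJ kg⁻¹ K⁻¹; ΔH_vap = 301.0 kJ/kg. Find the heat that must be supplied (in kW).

liquid -16.7→125.7 °C: 316.13 kJ/kg
vaporisation at 125.7 °C: 301 kJ/kg
Δh = 316.13 + 301 = 617.13 kJ/kg
Q = ṁ·Δh = 168.0 kg/min × 617.13 kJ/kg = 103680 kJ/min
|Q| = 1728 kW

Q = 1730 kW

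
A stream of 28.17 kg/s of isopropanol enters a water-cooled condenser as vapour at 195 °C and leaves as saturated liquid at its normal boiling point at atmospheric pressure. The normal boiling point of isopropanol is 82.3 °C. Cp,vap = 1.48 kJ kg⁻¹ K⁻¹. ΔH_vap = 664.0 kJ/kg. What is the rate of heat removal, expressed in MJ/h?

vapour 195→82.3 °C: -166.8 kJ/kg
condensation at 82.3 °C: -664 kJ/kg
Δh = -166.8 + -664 = -830.8 kJ/kg
Q = ṁ·Δh = 28.17 kg/s × -830.8 kJ/kg = -23404 kJ/s
|Q| = 23404 kW = 84253 MJ/h

Q_c = 84300 MJ/h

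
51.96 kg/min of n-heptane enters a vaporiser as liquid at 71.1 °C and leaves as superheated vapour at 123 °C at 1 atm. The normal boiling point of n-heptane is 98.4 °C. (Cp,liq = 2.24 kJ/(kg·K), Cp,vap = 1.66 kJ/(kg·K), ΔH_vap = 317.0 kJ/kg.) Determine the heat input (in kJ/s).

Q = 363 kJ/s

liquid 71.1→98.4 °C: 61.152 kJ/kg
vaporisation at 98.4 °C: 317 kJ/kg
vapour 98.4→123 °C: 40.836 kJ/kg
Δh = 61.152 + 317 + 40.836 = 418.99 kJ/kg
Q = ṁ·Δh = 51.96 kg/min × 418.99 kJ/kg = 21771 kJ/min
|Q| = 362.84 kW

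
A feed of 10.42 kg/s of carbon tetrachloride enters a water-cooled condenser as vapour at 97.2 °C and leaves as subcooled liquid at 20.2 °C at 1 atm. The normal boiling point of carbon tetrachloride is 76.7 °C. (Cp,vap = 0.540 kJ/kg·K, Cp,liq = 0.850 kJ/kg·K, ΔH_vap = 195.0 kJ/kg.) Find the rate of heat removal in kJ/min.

Q_c = 159000 kJ/min

vapour 97.2→76.7 °C: -11.07 kJ/kg
condensation at 76.7 °C: -195 kJ/kg
liquid 76.7→20.2 °C: -48.025 kJ/kg
Δh = -11.07 + -195 + -48.025 = -254.09 kJ/kg
Q = ṁ·Δh = 10.42 kg/s × -254.09 kJ/kg = -2647.7 kJ/s
|Q| = 2647.7 kW = 158860 kJ/min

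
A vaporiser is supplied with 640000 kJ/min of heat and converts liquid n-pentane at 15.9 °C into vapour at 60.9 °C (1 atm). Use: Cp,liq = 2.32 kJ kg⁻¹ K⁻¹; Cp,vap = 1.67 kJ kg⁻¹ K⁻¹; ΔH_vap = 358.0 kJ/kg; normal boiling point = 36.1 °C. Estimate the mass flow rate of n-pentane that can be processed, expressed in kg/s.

ṁ = 23.9 kg/s

Δh = 2.32×(36.1−15.9) + 358.0 + 1.67×(60.9−36.1) = 446.28 kJ/kg
Q = 640000 kJ/min = 10667 kJ/s = 10667 kJ/s
ṁ = Q/Δh = 10667 / 446.28 = 23.901 kg/s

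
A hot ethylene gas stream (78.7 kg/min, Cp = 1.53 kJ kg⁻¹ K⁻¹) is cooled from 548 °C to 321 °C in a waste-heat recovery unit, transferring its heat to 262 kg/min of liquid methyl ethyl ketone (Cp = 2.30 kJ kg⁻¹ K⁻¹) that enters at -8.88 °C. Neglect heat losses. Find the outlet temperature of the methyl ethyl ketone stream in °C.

T_c,out = 36.5 °C

Heat released by hot stream: Q = 78.7 × 1.53 × (548 − 321) = 27333 kJ/min
Energy balance on cold side (adiabatic exchanger): Q = ṁ_c·Cp_c·(T_c,out − T_c,in)
T_c,out = -8.88 + 27333/(262 × 2.30) = 36.479 °C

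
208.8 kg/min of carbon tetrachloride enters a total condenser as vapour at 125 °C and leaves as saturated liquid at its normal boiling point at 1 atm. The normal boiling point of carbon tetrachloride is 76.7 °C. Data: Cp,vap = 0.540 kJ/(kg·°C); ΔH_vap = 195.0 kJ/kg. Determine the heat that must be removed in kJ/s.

vapour 125→76.7 °C: -26.082 kJ/kg
condensation at 76.7 °C: -195 kJ/kg
Δh = -26.082 + -195 = -221.08 kJ/kg
Q = ṁ·Δh = 208.8 kg/min × -221.08 kJ/kg = -46162 kJ/min
|Q| = 769.37 kW

Q_c = 769 kJ/s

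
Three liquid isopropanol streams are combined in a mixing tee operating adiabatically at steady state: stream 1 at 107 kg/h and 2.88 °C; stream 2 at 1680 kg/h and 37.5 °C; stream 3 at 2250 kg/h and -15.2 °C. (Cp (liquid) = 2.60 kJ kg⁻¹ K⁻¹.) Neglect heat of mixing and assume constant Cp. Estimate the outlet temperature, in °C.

Energy balance with Q = 0: Σ ṁᵢCp,ᵢ(T_out − Tᵢ) = 0
Σ ṁᵢCp,ᵢTᵢ = 107×2.60×2.88 + 1680×2.60×37.5 + 2250×2.60×-15.2 = 75681
Σ ṁᵢCp,ᵢ = 107×2.60 + 1680×2.60 + 2250×2.60 = 10496
T_out = 75681 / 10496 = 7.2103 °C

T_out = 7.21 °C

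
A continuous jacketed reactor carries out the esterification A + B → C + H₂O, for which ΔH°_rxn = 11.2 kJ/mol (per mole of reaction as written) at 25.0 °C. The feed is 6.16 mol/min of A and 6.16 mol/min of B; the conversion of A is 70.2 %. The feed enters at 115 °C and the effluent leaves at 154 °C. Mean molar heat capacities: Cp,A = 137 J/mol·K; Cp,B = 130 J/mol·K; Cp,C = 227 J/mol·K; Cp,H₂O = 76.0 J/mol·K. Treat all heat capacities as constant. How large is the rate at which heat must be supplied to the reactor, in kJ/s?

Extent of reaction ξ = 0.702 × 6.16 = 4.3243 mol/min
Reaction term: ξ·ΔH°_rxn = 4.3243 × 11.2 = 48.432 kJ/min
Sensible, feed 115→25 °C: -148.02 kJ/min
Outlet flows (mol/min): A 1.8357, B 1.8357, C 4.3243, H₂O 4.3243
Sensible, products 25→154 °C: 232.25 kJ/min
Q = ΔH = 132.66 kJ/min = 2.211 kW
Heat supplied = 2.211 kJ/s

Q_in = 2.21 kJ/s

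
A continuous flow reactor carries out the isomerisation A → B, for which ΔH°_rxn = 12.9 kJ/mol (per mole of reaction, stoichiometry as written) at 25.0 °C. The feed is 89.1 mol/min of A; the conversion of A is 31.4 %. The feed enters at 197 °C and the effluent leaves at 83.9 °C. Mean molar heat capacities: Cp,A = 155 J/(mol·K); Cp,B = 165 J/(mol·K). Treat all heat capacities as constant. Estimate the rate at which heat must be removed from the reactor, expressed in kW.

Extent of reaction ξ = 0.314 × 89.1 = 27.977 mol/min
Reaction term: ξ·ΔH°_rxn = 27.977 × 12.9 = 360.91 kJ/min
Sensible, feed 197→25 °C: -2375.4 kJ/min
Outlet flows (mol/min): A 61.123, B 27.977
Sensible, products 25→83.9 °C: 829.92 kJ/min
Q = ΔH = -1184.6 kJ/min = -19.743 kW
Heat removed = 19.743 kW

Q_out = 19.7 kW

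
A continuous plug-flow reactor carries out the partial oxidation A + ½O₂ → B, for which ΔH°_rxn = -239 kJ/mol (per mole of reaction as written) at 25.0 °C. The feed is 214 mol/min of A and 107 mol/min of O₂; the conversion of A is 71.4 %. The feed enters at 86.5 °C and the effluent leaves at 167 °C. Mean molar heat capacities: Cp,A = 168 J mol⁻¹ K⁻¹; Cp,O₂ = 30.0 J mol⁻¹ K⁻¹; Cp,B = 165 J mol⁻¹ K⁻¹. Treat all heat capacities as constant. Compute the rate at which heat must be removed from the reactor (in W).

Q_out = 563000 W

Extent of reaction ξ = 0.714 × 214 = 152.8 mol/min
Reaction term: ξ·ΔH°_rxn = 152.8 × -239 = -36518 kJ/min
Sensible, feed 86.5→25 °C: -2408.5 kJ/min
Outlet flows (mol/min): A 61.204, O₂ 30.602, B 152.8
Sensible, products 25→167 °C: 5170.5 kJ/min
Q = ΔH = -33756 kJ/min = -562.6 kW
Heat removed = 562600 W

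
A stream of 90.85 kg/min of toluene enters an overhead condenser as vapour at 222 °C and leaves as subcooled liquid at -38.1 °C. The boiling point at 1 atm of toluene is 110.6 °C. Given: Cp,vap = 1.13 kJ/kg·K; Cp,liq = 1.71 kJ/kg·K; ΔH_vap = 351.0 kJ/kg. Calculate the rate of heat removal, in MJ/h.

vapour 222→110.6 °C: -125.88 kJ/kg
condensation at 110.6 °C: -351 kJ/kg
liquid 110.6→-38.1 °C: -254.28 kJ/kg
Δh = -125.88 + -351 + -254.28 = -731.16 kJ/kg
Q = ṁ·Δh = 90.85 kg/min × -731.16 kJ/kg = -66426 kJ/min
|Q| = 1107.1 kW = 3985.5 MJ/h

Q_c = 3990 MJ/h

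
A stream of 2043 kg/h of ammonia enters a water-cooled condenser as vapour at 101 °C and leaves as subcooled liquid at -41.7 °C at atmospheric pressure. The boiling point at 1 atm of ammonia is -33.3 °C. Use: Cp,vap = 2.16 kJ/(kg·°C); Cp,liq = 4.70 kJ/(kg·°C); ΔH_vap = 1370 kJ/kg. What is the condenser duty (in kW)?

vapour 101→-33.3 °C: -290.09 kJ/kg
condensation at -33.3 °C: -1370 kJ/kg
liquid -33.3→-41.7 °C: -39.48 kJ/kg
Δh = -290.09 + -1370 + -39.48 = -1699.6 kJ/kg
Q = ṁ·Δh = 2043 kg/h × -1699.6 kJ/kg = -3.4722e+06 kJ/h
|Q| = 964.5 kW

Q_c = 965 kW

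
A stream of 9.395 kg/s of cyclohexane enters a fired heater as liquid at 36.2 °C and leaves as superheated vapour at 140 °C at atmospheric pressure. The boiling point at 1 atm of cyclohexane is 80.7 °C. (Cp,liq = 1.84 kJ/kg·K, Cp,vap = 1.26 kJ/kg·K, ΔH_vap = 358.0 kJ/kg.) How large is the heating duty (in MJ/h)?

liquid 36.2→80.7 °C: 81.88 kJ/kg
vaporisation at 80.7 °C: 358 kJ/kg
vapour 80.7→140 °C: 74.718 kJ/kg
Δh = 81.88 + 358 + 74.718 = 514.6 kJ/kg
Q = ṁ·Δh = 9.395 kg/s × 514.6 kJ/kg = 4834.6 kJ/s
|Q| = 4834.6 kW = 17405 MJ/h

Q = 17400 MJ/h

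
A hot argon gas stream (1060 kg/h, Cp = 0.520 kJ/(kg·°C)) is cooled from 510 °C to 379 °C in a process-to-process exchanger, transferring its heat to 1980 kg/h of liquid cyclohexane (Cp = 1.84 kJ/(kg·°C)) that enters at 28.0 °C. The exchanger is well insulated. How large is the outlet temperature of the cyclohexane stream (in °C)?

Heat released by hot stream: Q = 1060 × 0.520 × (510 − 379) = 72207 kJ/h
Energy balance on cold side (adiabatic exchanger): Q = ṁ_c·Cp_c·(T_c,out − T_c,in)
T_c,out = 28.0 + 72207/(1980 × 1.84) = 47.82 °C

T_c,out = 47.8 °C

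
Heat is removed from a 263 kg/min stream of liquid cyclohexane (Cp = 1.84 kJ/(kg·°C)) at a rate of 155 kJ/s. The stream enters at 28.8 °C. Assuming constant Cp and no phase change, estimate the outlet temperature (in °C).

T_out = 9.58 °C

Q = 155 kJ/s = 9300 kJ/min
ΔT = Q/(ṁ·Cp) = 9300/(263×1.84) = 19.218 K
T_out = 28.8 − 19.218 = 9.5819 °C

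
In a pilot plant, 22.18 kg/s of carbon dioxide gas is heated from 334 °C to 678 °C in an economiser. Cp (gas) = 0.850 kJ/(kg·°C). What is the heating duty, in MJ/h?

Q = 23300 MJ/h

Q = ṁ·Cp·ΔT = 22.18 × 0.850 × (678 − 334) = 6485.4 kJ/s
Heating duty = 23348 MJ/h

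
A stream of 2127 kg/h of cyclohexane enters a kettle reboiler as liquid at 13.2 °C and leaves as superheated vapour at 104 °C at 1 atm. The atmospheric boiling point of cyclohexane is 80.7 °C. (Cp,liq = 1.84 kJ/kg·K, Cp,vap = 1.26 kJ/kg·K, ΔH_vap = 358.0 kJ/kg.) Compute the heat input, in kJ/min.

Q = 18100 kJ/min

liquid 13.2→80.7 °C: 124.2 kJ/kg
vaporisation at 80.7 °C: 358 kJ/kg
vapour 80.7→104 °C: 29.358 kJ/kg
Δh = 124.2 + 358 + 29.358 = 511.56 kJ/kg
Q = ṁ·Δh = 2127 kg/h × 511.56 kJ/kg = 1.0881e+06 kJ/h
|Q| = 302.25 kW = 18135 kJ/min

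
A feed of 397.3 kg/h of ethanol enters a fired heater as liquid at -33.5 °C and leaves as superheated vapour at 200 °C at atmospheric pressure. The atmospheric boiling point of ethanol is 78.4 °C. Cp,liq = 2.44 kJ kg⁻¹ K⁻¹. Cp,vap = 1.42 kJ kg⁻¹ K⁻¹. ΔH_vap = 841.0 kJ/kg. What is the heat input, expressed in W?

liquid -33.5→78.4 °C: 273.04 kJ/kg
vaporisation at 78.4 °C: 841 kJ/kg
vapour 78.4→200 °C: 172.67 kJ/kg
Δh = 273.04 + 841 + 172.67 = 1286.7 kJ/kg
Q = ṁ·Δh = 397.3 kg/h × 1286.7 kJ/kg = 511210 kJ/h
|Q| = 142 kW = 142000 W

Q = 142000 W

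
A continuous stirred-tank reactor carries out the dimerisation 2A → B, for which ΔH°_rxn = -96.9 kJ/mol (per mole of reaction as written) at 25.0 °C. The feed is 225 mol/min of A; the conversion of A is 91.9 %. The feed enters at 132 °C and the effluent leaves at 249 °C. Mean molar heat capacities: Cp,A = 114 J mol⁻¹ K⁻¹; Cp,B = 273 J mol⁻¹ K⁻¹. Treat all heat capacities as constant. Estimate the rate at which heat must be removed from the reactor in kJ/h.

Q_out = 359000 kJ/h

Extent of reaction ξ = 0.919 × 225 / 2 = 103.39 mol/min
Reaction term: ξ·ΔH°_rxn = 103.39 × -96.9 = -10018 kJ/min
Sensible, feed 132→25 °C: -2744.6 kJ/min
Outlet flows (mol/min): A 18.225, B 103.39
Sensible, products 25→249 °C: 6787.7 kJ/min
Q = ΔH = -5975.1 kJ/min = -99.584 kW
Heat removed = 358500 kJ/h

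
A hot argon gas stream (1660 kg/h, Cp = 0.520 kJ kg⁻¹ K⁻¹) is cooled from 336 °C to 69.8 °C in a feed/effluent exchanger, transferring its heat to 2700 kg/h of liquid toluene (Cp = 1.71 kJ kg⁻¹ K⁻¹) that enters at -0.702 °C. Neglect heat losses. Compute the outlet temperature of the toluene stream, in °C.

T_c,out = 49.1 °C

Heat released by hot stream: Q = 1660 × 0.520 × (336 − 69.8) = 229780 kJ/h
Energy balance on cold side (adiabatic exchanger): Q = ṁ_c·Cp_c·(T_c,out − T_c,in)
T_c,out = -0.702 + 229780/(2700 × 1.71) = 49.067 °C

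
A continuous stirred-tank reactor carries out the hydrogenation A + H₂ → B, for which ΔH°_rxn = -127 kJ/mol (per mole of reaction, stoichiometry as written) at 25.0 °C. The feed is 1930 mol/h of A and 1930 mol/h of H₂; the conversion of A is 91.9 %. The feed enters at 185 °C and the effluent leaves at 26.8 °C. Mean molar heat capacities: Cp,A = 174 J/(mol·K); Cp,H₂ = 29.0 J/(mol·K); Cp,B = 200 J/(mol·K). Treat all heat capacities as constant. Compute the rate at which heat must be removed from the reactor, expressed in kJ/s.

Q_out = 79.8 kJ/s

Extent of reaction ξ = 0.919 × 1930 = 1773.7 mol/h
Reaction term: ξ·ΔH°_rxn = 1773.7 × -127 = -225260 kJ/h
Sensible, feed 185→25 °C: -62686 kJ/h
Outlet flows (mol/h): A 156.33, H₂ 156.33, B 1773.7
Sensible, products 25→26.8 °C: 695.64 kJ/h
Q = ΔH = -287250 kJ/h = -79.791 kW
Heat removed = 79.791 kJ/s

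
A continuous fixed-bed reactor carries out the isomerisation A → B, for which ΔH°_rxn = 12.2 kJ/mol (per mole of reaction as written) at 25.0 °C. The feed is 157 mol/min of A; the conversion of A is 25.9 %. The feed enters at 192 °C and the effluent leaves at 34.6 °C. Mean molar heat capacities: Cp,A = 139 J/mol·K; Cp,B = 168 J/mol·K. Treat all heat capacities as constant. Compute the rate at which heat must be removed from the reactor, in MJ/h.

Q_out = 176 MJ/h

Extent of reaction ξ = 0.259 × 157 = 40.663 mol/min
Reaction term: ξ·ΔH°_rxn = 40.663 × 12.2 = 496.09 kJ/min
Sensible, feed 192→25 °C: -3644.4 kJ/min
Outlet flows (mol/min): A 116.34, B 40.663
Sensible, products 25→34.6 °C: 220.82 kJ/min
Q = ΔH = -2927.5 kJ/min = -48.792 kW
Heat removed = 175.65 MJ/h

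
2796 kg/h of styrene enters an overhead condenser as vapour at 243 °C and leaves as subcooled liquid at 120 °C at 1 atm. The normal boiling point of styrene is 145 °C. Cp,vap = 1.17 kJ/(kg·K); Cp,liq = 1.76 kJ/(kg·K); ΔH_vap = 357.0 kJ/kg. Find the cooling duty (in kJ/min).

vapour 243→145 °C: -114.66 kJ/kg
condensation at 145 °C: -357 kJ/kg
liquid 145→120 °C: -44 kJ/kg
Δh = -114.66 + -357 + -44 = -515.66 kJ/kg
Q = ṁ·Δh = 2796 kg/h × -515.66 kJ/kg = -1.4418e+06 kJ/h
|Q| = 400.5 kW = 24030 kJ/min

Q_c = 24000 kJ/min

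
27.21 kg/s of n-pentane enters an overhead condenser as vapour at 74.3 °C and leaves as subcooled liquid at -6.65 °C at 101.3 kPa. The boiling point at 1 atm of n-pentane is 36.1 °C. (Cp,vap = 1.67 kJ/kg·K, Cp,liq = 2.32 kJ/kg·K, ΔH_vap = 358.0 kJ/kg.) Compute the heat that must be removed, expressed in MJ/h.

vapour 74.3→36.1 °C: -63.794 kJ/kg
condensation at 36.1 °C: -358 kJ/kg
liquid 36.1→-6.65 °C: -99.18 kJ/kg
Δh = -63.794 + -358 + -99.18 = -520.97 kJ/kg
Q = ṁ·Δh = 27.21 kg/s × -520.97 kJ/kg = -14176 kJ/s
|Q| = 14176 kW = 51033 MJ/h

Q_c = 51000 MJ/h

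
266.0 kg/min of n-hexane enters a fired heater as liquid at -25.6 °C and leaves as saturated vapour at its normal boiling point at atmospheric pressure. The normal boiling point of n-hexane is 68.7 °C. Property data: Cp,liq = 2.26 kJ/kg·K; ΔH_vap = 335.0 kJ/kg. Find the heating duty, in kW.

liquid -25.6→68.7 °C: 213.12 kJ/kg
vaporisation at 68.7 °C: 335 kJ/kg
Δh = 213.12 + 335 = 548.12 kJ/kg
Q = ṁ·Δh = 266.0 kg/min × 548.12 kJ/kg = 145800 kJ/min
|Q| = 2430 kW

Q = 2430 kW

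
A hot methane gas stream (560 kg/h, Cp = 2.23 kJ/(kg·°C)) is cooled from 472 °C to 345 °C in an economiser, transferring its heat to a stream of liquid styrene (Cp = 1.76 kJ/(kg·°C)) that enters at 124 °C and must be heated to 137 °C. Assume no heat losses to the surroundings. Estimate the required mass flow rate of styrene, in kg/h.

ṁ_c = 6930 kg/h

Heat released by hot stream: Q = 560 × 2.23 × (472 − 345) = 158600 kJ/h
Energy balance on cold side (adiabatic exchanger): Q = ṁ_c·Cp_c·(T_c,out − T_c,in)
ṁ_c = 158600 / [1.76 × (137 − 124)] = 6931.7 kg/h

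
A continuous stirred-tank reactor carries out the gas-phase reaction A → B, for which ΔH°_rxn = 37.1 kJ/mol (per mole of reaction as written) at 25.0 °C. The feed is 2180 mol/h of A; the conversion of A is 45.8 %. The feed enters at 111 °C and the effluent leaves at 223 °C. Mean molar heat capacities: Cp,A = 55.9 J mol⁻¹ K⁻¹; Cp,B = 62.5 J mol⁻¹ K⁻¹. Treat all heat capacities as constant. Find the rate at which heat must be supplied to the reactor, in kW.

Extent of reaction ξ = 0.458 × 2180 = 998.44 mol/h
Reaction term: ξ·ΔH°_rxn = 998.44 × 37.1 = 37042 kJ/h
Sensible, feed 111→25 °C: -10480 kJ/h
Outlet flows (mol/h): A 1181.6, B 998.44
Sensible, products 25→223 °C: 25433 kJ/h
Q = ΔH = 51995 kJ/h = 14.443 kW
Heat supplied = 14.443 kW

Q_in = 14.4 kW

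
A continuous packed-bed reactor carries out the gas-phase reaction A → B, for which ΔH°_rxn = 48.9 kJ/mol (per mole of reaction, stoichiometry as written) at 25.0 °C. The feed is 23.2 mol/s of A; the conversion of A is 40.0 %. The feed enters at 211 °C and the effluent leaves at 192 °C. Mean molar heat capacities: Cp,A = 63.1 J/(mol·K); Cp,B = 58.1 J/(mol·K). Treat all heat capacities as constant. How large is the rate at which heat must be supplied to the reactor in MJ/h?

Extent of reaction ξ = 0.400 × 23.2 = 9.28 mol/s
Reaction term: ξ·ΔH°_rxn = 9.28 × 48.9 = 453.79 kJ/s
Sensible, feed 211→25 °C: -272.29 kJ/s
Outlet flows (mol/s): A 13.92, B 9.28
Sensible, products 25→192 °C: 236.73 kJ/s
Q = ΔH = 418.23 kJ/s = 418.23 kW
Heat supplied = 1505.6 MJ/h

Q_in = 1510 MJ/h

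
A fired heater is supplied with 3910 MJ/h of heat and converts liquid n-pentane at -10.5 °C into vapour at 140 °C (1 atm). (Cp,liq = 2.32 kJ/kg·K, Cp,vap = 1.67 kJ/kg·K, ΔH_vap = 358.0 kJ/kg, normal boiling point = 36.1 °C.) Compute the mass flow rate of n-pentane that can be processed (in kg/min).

Δh = 2.32×(36.1−-10.5) + 358.0 + 1.67×(140−36.1) = 639.62 kJ/kg
Q = 3910 MJ/h = 1086.1 kJ/s = 65167 kJ/min
ṁ = Q/Δh = 65167 / 639.62 = 101.88 kg/min

ṁ = 102 kg/min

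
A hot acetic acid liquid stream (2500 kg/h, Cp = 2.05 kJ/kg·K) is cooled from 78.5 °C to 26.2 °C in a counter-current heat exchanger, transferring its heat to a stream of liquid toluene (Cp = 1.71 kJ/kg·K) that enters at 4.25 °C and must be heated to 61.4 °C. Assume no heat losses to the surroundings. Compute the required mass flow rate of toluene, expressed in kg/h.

Heat released by hot stream: Q = 2500 × 2.05 × (78.5 − 26.2) = 268040 kJ/h
Energy balance on cold side (adiabatic exchanger): Q = ṁ_c·Cp_c·(T_c,out − T_c,in)
ṁ_c = 268040 / [1.71 × (61.4 − 4.25)] = 2742.7 kg/h

ṁ_c = 2740 kg/h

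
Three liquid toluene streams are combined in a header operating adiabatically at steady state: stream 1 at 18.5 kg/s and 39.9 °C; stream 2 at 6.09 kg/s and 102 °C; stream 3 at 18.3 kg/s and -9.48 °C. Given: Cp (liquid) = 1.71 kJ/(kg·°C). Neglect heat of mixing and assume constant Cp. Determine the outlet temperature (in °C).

T_out = 27.6 °C

No heat crosses the boundary, so H_out = H_in.
Σ ṁᵢCp,ᵢTᵢ = 18.5×1.71×39.9 + 6.09×1.71×102 + 18.3×1.71×-9.48 = 2027.8
Σ ṁᵢCp,ᵢ = 18.5×1.71 + 6.09×1.71 + 18.3×1.71 = 73.342
T_out = 2027.8 / 73.342 = 27.649 °C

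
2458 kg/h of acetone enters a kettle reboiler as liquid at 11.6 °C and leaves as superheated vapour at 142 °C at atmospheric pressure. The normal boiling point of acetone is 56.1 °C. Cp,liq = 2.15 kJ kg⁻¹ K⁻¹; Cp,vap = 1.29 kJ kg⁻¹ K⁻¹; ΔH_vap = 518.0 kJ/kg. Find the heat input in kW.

Q = 495 kW

liquid 11.6→56.1 °C: 95.675 kJ/kg
vaporisation at 56.1 °C: 518 kJ/kg
vapour 56.1→142 °C: 110.81 kJ/kg
Δh = 95.675 + 518 + 110.81 = 724.49 kJ/kg
Q = ṁ·Δh = 2458 kg/h × 724.49 kJ/kg = 1.7808e+06 kJ/h
|Q| = 494.66 kW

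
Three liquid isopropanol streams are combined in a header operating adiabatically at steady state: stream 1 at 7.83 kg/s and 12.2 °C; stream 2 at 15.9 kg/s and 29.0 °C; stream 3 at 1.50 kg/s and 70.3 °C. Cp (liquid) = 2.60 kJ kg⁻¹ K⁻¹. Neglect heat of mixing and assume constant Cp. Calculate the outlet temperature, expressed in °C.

T_out = 26.2 °C

No heat crosses the boundary, so H_out = H_in.
Σ ṁᵢCp,ᵢTᵢ = 7.83×2.60×12.2 + 15.9×2.60×29.0 + 1.50×2.60×70.3 = 1721.4
Σ ṁᵢCp,ᵢ = 7.83×2.60 + 15.9×2.60 + 1.50×2.60 = 65.598
T_out = 1721.4 / 65.598 = 26.242 °C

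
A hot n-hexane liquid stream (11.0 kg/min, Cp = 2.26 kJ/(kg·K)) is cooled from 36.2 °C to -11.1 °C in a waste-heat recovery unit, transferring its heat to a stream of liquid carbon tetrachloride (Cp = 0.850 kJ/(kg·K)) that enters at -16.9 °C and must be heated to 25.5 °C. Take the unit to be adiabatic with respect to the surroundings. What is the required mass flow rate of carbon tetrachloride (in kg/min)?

ṁ_c = 32.6 kg/min

Heat released by hot stream: Q = 11.0 × 2.26 × (36.2 − -11.1) = 1175.9 kJ/min
Energy balance on cold side (adiabatic exchanger): Q = ṁ_c·Cp_c·(T_c,out − T_c,in)
ṁ_c = 1175.9 / [0.850 × (25.5 − -16.9)] = 32.627 kg/min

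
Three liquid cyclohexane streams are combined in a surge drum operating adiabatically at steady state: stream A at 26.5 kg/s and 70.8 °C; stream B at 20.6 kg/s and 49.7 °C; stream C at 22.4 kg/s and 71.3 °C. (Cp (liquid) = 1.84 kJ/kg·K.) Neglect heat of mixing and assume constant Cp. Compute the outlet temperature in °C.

T_out = 64.7 °C

Adiabatic, steady state ⇒ Σ ṁᵢCp,ᵢ(T_out − Tᵢ) = 0
T_out = Σ ṁᵢCp,ᵢTᵢ / Σ ṁᵢCp,ᵢ
      = 8274.7 / 127.88 = 64.707 °C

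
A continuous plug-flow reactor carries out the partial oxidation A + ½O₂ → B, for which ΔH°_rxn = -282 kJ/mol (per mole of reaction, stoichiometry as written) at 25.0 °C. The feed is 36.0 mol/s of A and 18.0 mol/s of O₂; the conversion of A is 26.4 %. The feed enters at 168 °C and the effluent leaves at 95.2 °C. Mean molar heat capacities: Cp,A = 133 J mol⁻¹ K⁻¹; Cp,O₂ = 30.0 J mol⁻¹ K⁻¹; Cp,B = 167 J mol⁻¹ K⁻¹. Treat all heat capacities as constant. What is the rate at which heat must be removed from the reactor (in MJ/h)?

Q_out = 11000 MJ/h

Extent of reaction ξ = 0.264 × 36.0 = 9.504 mol/s
Reaction term: ξ·ΔH°_rxn = 9.504 × -282 = -2680.1 kJ/s
Sensible, feed 168→25 °C: -761.9 kJ/s
Outlet flows (mol/s): A 26.496, O₂ 13.248, B 9.504
Sensible, products 25→95.2 °C: 386.7 kJ/s
Q = ΔH = -3055.3 kJ/s = -3055.3 kW
Heat removed = 10999 MJ/h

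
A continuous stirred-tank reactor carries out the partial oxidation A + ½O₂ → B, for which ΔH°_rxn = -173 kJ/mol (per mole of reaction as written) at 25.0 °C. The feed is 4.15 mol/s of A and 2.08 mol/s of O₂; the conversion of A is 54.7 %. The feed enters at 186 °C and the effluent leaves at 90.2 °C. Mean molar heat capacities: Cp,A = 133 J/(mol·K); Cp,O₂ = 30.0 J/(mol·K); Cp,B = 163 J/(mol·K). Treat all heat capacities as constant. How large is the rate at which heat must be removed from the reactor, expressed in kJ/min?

Extent of reaction ξ = 0.547 × 4.15 = 2.2701 mol/s
Reaction term: ξ·ΔH°_rxn = 2.2701 × -173 = -392.72 kJ/s
Sensible, feed 186→25 °C: -98.91 kJ/s
Outlet flows (mol/s): A 1.88, O₂ 0.94497, B 2.2701
Sensible, products 25→90.2 °C: 42.276 kJ/s
Q = ΔH = -449.35 kJ/s = -449.35 kW
Heat removed = 26961 kJ/min

Q_out = 27000 kJ/min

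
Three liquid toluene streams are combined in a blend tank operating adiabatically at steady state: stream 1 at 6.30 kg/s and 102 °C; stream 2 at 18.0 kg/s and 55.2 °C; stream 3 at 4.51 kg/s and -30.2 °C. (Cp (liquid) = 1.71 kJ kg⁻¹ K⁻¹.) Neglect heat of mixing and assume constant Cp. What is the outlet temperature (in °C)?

T_out = 52.1 °C

Energy balance with Q = 0: Σ ṁᵢCp,ᵢ(T_out − Tᵢ) = 0
T_out = Σ ṁᵢCp,ᵢTᵢ / Σ ṁᵢCp,ᵢ
      = 2565 / 49.265 = 52.065 °C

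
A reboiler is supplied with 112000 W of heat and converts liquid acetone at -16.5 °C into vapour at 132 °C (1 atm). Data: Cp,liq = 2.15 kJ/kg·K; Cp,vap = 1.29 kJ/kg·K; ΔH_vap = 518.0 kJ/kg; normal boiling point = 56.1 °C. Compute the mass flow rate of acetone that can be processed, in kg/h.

Δh = 2.15×(56.1−-16.5) + 518.0 + 1.29×(132−56.1) = 772 kJ/kg
Q = 112000 W = 112 kJ/s = 403200 kJ/h
ṁ = Q/Δh = 403200 / 772 = 522.28 kg/h

ṁ = 522 kg/h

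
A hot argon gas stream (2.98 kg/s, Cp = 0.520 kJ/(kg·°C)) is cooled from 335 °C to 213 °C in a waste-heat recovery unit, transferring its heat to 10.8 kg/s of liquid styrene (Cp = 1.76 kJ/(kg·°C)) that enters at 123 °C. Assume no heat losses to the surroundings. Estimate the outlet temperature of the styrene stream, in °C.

T_c,out = 133 °C

Heat released by hot stream: Q = 2.98 × 0.520 × (335 − 213) = 189.05 kJ/s
Energy balance on cold side (adiabatic exchanger): Q = ṁ_c·Cp_c·(T_c,out − T_c,in)
T_c,out = 123 + 189.05/(10.8 × 1.76) = 132.95 °C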